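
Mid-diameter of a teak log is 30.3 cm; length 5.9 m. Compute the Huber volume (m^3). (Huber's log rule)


Huber: V = Am * L,  Am = pi*(Dm/200)^2
Am = pi*(30.3/200)^2 = 0.072107 m^2
V = 0.072107*5.9 = 0.4254 m^3

0.4254


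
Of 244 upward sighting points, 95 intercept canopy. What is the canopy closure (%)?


Formula: Canopy closure = covered points / total points * 100
Closure = 95 / 244 * 100
Closure = 0.3893 * 100 = 38.9%

38.9


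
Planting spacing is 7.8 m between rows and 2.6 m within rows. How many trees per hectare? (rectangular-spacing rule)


Formula: TPH = 10000 m^2/ha / (spacing_x * spacing_y)
Area per tree = 7.8 m * 2.6 m = 20.28 m^2
TPH = 10000 / 20.28 = 493 trees/ha

493


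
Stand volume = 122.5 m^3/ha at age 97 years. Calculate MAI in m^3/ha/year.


Formula: MAI = Total Volume / Stand Age
MAI = 122.5 m^3/ha / 97 years
MAI = 1.26 m^3/ha/year

1.26


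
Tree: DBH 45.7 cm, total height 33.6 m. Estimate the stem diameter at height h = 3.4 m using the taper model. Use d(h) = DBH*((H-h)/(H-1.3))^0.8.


Taper: d(h) = DBH * ((H - h) / (H - 1.3))^0.8
Numerator = H - h = 33.6 - 3.4 = 30.2 m
Denominator = H - 1.3 = 33.6 - 1.3 = 32.3 m
Ratio = 30.2 / 32.3 = 0.93498
d = 45.7 * 0.93498^0.8 = 43.3 cm

43.3


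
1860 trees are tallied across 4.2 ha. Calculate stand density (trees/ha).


Formula: Stand Density = N_trees / Area_ha
Density = 1860 trees / 4.2 ha
Density = 443 trees/ha

443


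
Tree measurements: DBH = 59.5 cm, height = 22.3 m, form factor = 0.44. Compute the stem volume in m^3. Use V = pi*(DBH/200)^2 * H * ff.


Formula: V = pi * (DBH/200)^2 * H * ff
Radius = DBH/200 = 59.5/200 = 0.2975 m
Radius^2 = 0.2975^2 = 0.08850625 m^2
V = pi * 0.08850625 * 22.3 * 0.44
V = 2.728 m^3

2.728


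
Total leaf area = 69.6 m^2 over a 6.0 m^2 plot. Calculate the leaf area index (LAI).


Formula: LAI = total leaf area / ground area  (dimensionless)
LAI = 69.6 m^2 / 6.0 m^2
LAI = 11.6

11.6


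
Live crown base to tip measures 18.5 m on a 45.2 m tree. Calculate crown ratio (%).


Formula: Crown Ratio = (Crown Length / Total Height) * 100
CR = (18.5 m / 45.2 m) * 100
CR = 0.4093 * 100 = 40.9%

40.9


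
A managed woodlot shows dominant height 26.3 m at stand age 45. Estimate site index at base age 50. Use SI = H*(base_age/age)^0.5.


Formula: SI = H_dom * (base_age / age)^0.5
Age ratio = 50 / 45 = 1.11111
sqrt(age_ratio) = 1.05409
SI = 26.3 * 1.05409 = 27.7 m

27.7


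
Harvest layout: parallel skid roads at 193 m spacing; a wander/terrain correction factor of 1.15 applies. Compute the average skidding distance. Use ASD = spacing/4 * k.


Formula: ASD = (spacing / 4) * correction
Uncorrected distance = spacing / 4 = 193 / 4 = 48.25 m
ASD = 48.25 * 1.15 = 55 m

55


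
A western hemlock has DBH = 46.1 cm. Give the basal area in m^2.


Formula: BA = pi * (DBH/2)^2 / 10000  (cm^2 to m^2)
Radius = DBH/2 = 46.1/2 = 23.05 cm
BA = pi * 23.05^2 / 10000
   = 1669.136 cm^2 / 10000
   = 0.1669 m^2

0.1669


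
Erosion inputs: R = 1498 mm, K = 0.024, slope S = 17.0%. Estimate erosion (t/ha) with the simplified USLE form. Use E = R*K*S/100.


Formula: E = R * K * S / 100  (simplified USLE)
R * K = 1498 * 0.024 = 35.952
E = 35.952 * 17.0 / 100 = 6.11 t/ha

6.11


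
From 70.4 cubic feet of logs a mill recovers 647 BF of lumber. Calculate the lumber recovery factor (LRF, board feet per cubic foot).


Formula: LRF = Lumber Output (BF) / Log Input (ft^3)
LRF = 647 BF / 70.4 ft^3
LRF = 9.19 BF/ft^3

9.19


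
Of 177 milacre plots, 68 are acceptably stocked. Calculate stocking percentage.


Formula: Stocking % = stocked plots / total plots * 100
Stocking = 68 / 177 * 100
Stocking = 0.3842 * 100 = 38.4%

38.4


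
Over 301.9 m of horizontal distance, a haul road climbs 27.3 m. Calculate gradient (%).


Formula: Gradient = rise / run * 100
Gradient = 27.3 / 301.9 * 100 = 9.0%

9.0


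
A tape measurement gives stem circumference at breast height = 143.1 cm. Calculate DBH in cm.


Formula: DBH = C / pi
DBH = 143.1 / pi
pi = 3.14159...
DBH = 45.6 cm

45.6


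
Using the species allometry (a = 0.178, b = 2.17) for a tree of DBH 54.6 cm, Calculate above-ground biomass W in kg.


Formula: W = a * DBH^b  (allometric power law)
DBH^b = 54.6^2.17 = 5884.4792
W = 0.178 * 5884.4792 = 1047.4 kg

1047.4


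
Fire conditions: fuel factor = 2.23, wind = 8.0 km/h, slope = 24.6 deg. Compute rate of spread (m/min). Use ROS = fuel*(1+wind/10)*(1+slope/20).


Formula: ROS = fuel * (1 + wind/10) * (1 + slope/20)
Wind factor = 1 + 8.0/10 = 1.8
Slope factor = 1 + 24.6/20 = 2.23
ROS = 2.23 * 1.8 * 2.23 = 8.95 m/min

8.95


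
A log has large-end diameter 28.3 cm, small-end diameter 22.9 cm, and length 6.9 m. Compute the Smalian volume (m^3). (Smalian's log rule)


Smalian: V = (A1 + A2)/2 * L,  A = pi*(D/200)^2
A1 = pi*(28.3/200)^2 = 0.062902 m^2
A2 = pi*(22.9/200)^2 = 0.041187 m^2
V = (0.062902+0.041187)/2*6.9 = 0.3591 m^3

0.3591


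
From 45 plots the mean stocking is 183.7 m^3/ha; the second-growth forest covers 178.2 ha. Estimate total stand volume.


Formula: Total Volume = Mean Volume per ha * Total Area
Total Volume = 183.7 m^3/ha * 178.2 ha
Total Volume = 32735 m^3

32735


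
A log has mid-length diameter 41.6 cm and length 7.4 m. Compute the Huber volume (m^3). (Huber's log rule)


Huber: V = Am * L,  Am = pi*(Dm/200)^2
Am = pi*(41.6/200)^2 = 0.135918 m^2
V = 0.135918*7.4 = 1.0058 m^3

1.0058


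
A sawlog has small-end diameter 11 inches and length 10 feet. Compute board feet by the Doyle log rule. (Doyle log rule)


Doyle: BF = (D - 4)^2 * L / 16
Adjusted diameter = 11 - 4 = 7 in
(D-4)^2 = 7^2 = 49
BF = 49 * 10 / 16 = 31 BF

31


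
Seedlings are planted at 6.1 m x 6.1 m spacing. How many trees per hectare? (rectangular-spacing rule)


Formula: TPH = 10000 m^2/ha / (spacing_x * spacing_y)
Area per tree = 6.1 m * 6.1 m = 37.21 m^2
TPH = 10000 / 37.21 = 269 trees/ha

269


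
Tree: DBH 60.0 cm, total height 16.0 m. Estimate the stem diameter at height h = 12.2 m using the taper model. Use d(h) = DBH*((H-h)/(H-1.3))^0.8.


Taper: d(h) = DBH * ((H - h) / (H - 1.3))^0.8
Numerator = H - h = 16.0 - 12.2 = 3.8 m
Denominator = H - 1.3 = 16.0 - 1.3 = 14.7 m
Ratio = 3.8 / 14.7 = 0.2585
d = 60.0 * 0.2585^0.8 = 20.3 cm

20.3


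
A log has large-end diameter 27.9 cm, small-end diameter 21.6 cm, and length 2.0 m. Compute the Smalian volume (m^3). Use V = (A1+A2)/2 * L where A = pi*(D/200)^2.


Smalian: V = (A1 + A2)/2 * L,  A = pi*(D/200)^2
A1 = pi*(27.9/200)^2 = 0.061136 m^2
A2 = pi*(21.6/200)^2 = 0.036644 m^2
V = (0.061136+0.036644)/2*2.0 = 0.0978 m^3

0.0978


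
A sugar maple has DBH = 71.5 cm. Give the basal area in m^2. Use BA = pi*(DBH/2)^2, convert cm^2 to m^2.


Formula: BA = pi * (DBH/2)^2 / 10000  (cm^2 to m^2)
Radius = DBH/2 = 71.5/2 = 35.75 cm
BA = pi * 35.75^2 / 10000
   = 4015.1518 cm^2 / 10000
   = 0.4015 m^2

0.4015


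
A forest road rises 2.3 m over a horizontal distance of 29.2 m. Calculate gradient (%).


Formula: Gradient = rise / run * 100
Gradient = 2.3 / 29.2 * 100 = 7.9%

7.9


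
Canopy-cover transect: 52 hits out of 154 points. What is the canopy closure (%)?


Formula: Canopy closure = covered points / total points * 100
Closure = 52 / 154 * 100
Closure = 0.3377 * 100 = 33.8%

33.8


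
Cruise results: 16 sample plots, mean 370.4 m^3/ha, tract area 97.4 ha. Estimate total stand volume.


Formula: Total Volume = Mean Volume per ha * Total Area
Total Volume = 370.4 m^3/ha * 97.4 ha
Total Volume = 36077 m^3

36077


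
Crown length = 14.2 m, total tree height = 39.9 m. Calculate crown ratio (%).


Formula: Crown Ratio = (Crown Length / Total Height) * 100
CR = (14.2 m / 39.9 m) * 100
CR = 0.3559 * 100 = 35.6%

35.6


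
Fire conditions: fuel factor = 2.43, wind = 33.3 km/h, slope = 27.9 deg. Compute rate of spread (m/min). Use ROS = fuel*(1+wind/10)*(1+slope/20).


Formula: ROS = fuel * (1 + wind/10) * (1 + slope/20)
Wind factor = 1 + 33.3/10 = 4.33
Slope factor = 1 + 27.9/20 = 2.395
ROS = 2.43 * 4.33 * 2.395 = 25.2 m/min

25.2


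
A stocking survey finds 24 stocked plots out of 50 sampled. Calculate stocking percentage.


Formula: Stocking % = stocked plots / total plots * 100
Stocking = 24 / 50 * 100
Stocking = 0.48 * 100 = 48.0%

48.0


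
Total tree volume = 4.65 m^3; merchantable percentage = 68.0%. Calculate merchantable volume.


Formula: MV = V_total * (merchantable_pct / 100)
Merchantable fraction = 68.0% / 100 = 0.68
MV = 4.65 m^3 * 0.68 = 3.162 m^3

3.162


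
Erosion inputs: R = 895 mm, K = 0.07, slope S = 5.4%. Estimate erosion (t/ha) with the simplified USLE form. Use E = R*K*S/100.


Formula: E = R * K * S / 100  (simplified USLE)
R * K = 895 * 0.07 = 62.65
E = 62.65 * 5.4 / 100 = 3.38 t/ha

3.38


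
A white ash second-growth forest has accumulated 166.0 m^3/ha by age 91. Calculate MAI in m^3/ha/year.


Formula: MAI = Total Volume / Stand Age
MAI = 166.0 m^3/ha / 91 years
MAI = 1.82 m^3/ha/year

1.82


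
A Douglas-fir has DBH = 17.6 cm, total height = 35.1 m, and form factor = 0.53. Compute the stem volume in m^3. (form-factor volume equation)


Formula: V = pi * (DBH/200)^2 * H * ff
Radius = DBH/200 = 17.6/200 = 0.088 m
Radius^2 = 0.088^2 = 0.007744 m^2
V = pi * 0.007744 * 35.1 * 0.53
V = 0.453 m^3

0.453


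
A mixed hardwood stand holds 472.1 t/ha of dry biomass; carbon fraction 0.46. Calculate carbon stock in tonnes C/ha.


Formula: Carbon Stock = Biomass * Carbon Fraction
C = 472.1 t/ha * 0.46
C = 217.2 t C/ha

217.2


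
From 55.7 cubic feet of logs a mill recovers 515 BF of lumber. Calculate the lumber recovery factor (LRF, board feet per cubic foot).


Formula: LRF = Lumber Output (BF) / Log Input (ft^3)
LRF = 515 BF / 55.7 ft^3
LRF = 9.25 BF/ft^3

9.25


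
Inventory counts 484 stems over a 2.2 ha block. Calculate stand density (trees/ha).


Formula: Stand Density = N_trees / Area_ha
Density = 484 trees / 2.2 ha
Density = 220 trees/ha

220


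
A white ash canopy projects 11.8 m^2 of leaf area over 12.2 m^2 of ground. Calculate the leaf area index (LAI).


Formula: LAI = total leaf area / ground area  (dimensionless)
LAI = 11.8 m^2 / 12.2 m^2
LAI = 0.97

0.97


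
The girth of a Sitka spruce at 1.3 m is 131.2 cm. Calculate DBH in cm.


Formula: DBH = C / pi
DBH = 131.2 / pi
pi = 3.14159...
DBH = 41.8 cm

41.8


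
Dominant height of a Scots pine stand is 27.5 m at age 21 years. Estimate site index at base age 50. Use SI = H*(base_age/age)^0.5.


Formula: SI = H_dom * (base_age / age)^0.5
Age ratio = 50 / 21 = 2.38095
sqrt(age_ratio) = 1.54303
SI = 27.5 * 1.54303 = 42.4 m

42.4


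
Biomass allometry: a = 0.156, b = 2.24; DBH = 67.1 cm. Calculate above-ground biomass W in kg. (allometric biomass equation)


Formula: W = a * DBH^b  (allometric power law)
DBH^b = 67.1^2.24 = 12355.4465
W = 0.156 * 12355.4465 = 1927.4 kg

1927.4


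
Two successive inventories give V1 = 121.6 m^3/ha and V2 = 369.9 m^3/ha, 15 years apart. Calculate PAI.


Formula: PAI = (V_T2 - V_T1) / (T2 - T1)
Volume increment = 369.9 - 121.6 = 248.3 m^3/ha
PAI = 248.3 / 15 = 16.55 m^3/ha/year

16.55


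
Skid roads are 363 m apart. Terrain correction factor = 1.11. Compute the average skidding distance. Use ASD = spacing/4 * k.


Formula: ASD = (spacing / 4) * correction
Uncorrected distance = spacing / 4 = 363 / 4 = 90.75 m
ASD = 90.75 * 1.11 = 101 m

101


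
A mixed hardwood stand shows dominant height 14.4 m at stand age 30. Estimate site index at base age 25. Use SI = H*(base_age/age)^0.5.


Formula: SI = H_dom * (base_age / age)^0.5
Age ratio = 25 / 30 = 0.83333
sqrt(age_ratio) = 0.91287
SI = 14.4 * 0.91287 = 13.1 m

13.1


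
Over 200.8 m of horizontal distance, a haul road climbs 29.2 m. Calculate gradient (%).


Formula: Gradient = rise / run * 100
Gradient = 29.2 / 200.8 * 100 = 14.5%

14.5


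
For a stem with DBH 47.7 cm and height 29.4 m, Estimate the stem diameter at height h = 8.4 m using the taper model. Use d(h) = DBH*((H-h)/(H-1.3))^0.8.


Taper: d(h) = DBH * ((H - h) / (H - 1.3))^0.8
Numerator = H - h = 29.4 - 8.4 = 21.0 m
Denominator = H - 1.3 = 29.4 - 1.3 = 28.1 m
Ratio = 21.0 / 28.1 = 0.74733
d = 47.7 * 0.74733^0.8 = 37.8 cm

37.8


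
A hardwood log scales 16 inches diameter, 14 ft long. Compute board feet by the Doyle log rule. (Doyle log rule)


Doyle: BF = (D - 4)^2 * L / 16
Adjusted diameter = 16 - 4 = 12 in
(D-4)^2 = 12^2 = 144
BF = 144 * 14 / 16 = 126 BF

126


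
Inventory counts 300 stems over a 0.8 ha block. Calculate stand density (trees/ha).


Formula: Stand Density = N_trees / Area_ha
Density = 300 trees / 0.8 ha
Density = 375 trees/ha

375


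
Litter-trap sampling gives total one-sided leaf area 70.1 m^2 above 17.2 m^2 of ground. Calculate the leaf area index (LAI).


Formula: LAI = total leaf area / ground area  (dimensionless)
LAI = 70.1 m^2 / 17.2 m^2
LAI = 4.08

4.08


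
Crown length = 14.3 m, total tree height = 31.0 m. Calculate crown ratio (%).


Formula: Crown Ratio = (Crown Length / Total Height) * 100
CR = (14.3 m / 31.0 m) * 100
CR = 0.4613 * 100 = 46.1%

46.1


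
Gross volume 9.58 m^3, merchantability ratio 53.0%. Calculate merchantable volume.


Formula: MV = V_total * (merchantable_pct / 100)
Merchantable fraction = 53.0% / 100 = 0.53
MV = 9.58 m^3 * 0.53 = 5.077 m^3

5.077


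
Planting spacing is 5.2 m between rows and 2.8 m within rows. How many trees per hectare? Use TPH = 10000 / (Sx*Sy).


Formula: TPH = 10000 m^2/ha / (spacing_x * spacing_y)
Area per tree = 5.2 m * 2.8 m = 14.56 m^2
TPH = 10000 / 14.56 = 687 trees/ha

687


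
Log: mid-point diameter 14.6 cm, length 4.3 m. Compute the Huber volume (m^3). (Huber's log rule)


Huber: V = Am * L,  Am = pi*(Dm/200)^2
Am = pi*(14.6/200)^2 = 0.016742 m^2
V = 0.016742*4.3 = 0.072 m^3

0.072


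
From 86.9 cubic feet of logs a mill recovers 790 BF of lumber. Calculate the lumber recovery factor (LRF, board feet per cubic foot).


Formula: LRF = Lumber Output (BF) / Log Input (ft^3)
LRF = 790 BF / 86.9 ft^3
LRF = 9.09 BF/ft^3

9.09


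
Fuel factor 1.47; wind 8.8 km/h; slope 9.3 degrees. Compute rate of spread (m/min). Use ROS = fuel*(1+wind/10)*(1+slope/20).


Formula: ROS = fuel * (1 + wind/10) * (1 + slope/20)
Wind factor = 1 + 8.8/10 = 1.88
Slope factor = 1 + 9.3/20 = 1.465
ROS = 1.47 * 1.88 * 1.465 = 4.05 m/min

4.05


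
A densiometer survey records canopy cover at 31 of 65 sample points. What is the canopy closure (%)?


Formula: Canopy closure = covered points / total points * 100
Closure = 31 / 65 * 100
Closure = 0.4769 * 100 = 47.7%

47.7


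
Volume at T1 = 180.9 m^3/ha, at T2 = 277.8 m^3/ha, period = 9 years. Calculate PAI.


Formula: PAI = (V_T2 - V_T1) / (T2 - T1)
Volume increment = 277.8 - 180.9 = 96.9 m^3/ha
PAI = 96.9 / 9 = 10.77 m^3/ha/year

10.77


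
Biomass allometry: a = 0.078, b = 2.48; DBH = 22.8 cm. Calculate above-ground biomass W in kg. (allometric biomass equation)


Formula: W = a * DBH^b  (allometric power law)
DBH^b = 22.8^2.48 = 2331.7309
W = 0.078 * 2331.7309 = 181.9 kg

181.9


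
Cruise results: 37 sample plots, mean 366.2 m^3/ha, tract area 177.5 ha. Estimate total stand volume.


Formula: Total Volume = Mean Volume per ha * Total Area
Total Volume = 366.2 m^3/ha * 177.5 ha
Total Volume = 65001 m^3

65001


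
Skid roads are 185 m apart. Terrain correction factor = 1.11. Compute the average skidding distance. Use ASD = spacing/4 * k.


Formula: ASD = (spacing / 4) * correction
Uncorrected distance = spacing / 4 = 185 / 4 = 46.25 m
ASD = 46.25 * 1.11 = 51 m

51


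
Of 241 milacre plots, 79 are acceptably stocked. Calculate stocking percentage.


Formula: Stocking % = stocked plots / total plots * 100
Stocking = 79 / 241 * 100
Stocking = 0.3278 * 100 = 32.8%

32.8


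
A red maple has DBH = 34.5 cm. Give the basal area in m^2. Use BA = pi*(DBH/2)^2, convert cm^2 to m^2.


Formula: BA = pi * (DBH/2)^2 / 10000  (cm^2 to m^2)
Radius = DBH/2 = 34.5/2 = 17.25 cm
BA = pi * 17.25^2 / 10000
   = 934.8202 cm^2 / 10000
   = 0.0935 m^2

0.0935


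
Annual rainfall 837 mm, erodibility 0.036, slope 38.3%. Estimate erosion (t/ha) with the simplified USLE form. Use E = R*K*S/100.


Formula: E = R * K * S / 100  (simplified USLE)
R * K = 837 * 0.036 = 30.132
E = 30.132 * 38.3 / 100 = 11.54 t/ha

11.54


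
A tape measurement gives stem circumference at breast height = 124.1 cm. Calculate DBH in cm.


Formula: DBH = C / pi
DBH = 124.1 / pi
pi = 3.14159...
DBH = 39.5 cm

39.5


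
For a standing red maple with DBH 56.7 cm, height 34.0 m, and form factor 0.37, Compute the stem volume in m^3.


Formula: V = pi * (DBH/200)^2 * H * ff
Radius = DBH/200 = 56.7/200 = 0.2835 m
Radius^2 = 0.2835^2 = 0.08037225 m^2
V = pi * 0.08037225 * 34.0 * 0.37
V = 3.176 m^3

3.176


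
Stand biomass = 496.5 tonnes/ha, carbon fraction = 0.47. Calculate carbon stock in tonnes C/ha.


Formula: Carbon Stock = Biomass * Carbon Fraction
C = 496.5 t/ha * 0.47
C = 233.4 t C/ha

233.4


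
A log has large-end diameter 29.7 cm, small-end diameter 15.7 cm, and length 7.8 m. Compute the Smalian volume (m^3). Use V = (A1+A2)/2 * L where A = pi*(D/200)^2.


Smalian: V = (A1 + A2)/2 * L,  A = pi*(D/200)^2
A1 = pi*(29.7/200)^2 = 0.069279 m^2
A2 = pi*(15.7/200)^2 = 0.019359 m^2
V = (0.069279+0.019359)/2*7.8 = 0.3457 m^3

0.3457


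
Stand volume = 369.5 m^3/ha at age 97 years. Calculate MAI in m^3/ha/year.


Formula: MAI = Total Volume / Stand Age
MAI = 369.5 m^3/ha / 97 years
MAI = 3.81 m^3/ha/year

3.81


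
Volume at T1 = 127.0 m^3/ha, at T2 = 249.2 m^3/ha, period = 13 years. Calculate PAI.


Formula: PAI = (V_T2 - V_T1) / (T2 - T1)
Volume increment = 249.2 - 127.0 = 122.2 m^3/ha
PAI = 122.2 / 13 = 9.4 m^3/ha/year

9.4


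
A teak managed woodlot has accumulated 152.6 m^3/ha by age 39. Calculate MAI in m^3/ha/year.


Formula: MAI = Total Volume / Stand Age
MAI = 152.6 m^3/ha / 39 years
MAI = 3.91 m^3/ha/year

3.91


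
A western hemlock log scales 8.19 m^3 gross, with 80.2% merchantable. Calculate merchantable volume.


Formula: MV = V_total * (merchantable_pct / 100)
Merchantable fraction = 80.2% / 100 = 0.802
MV = 8.19 m^3 * 0.802 = 6.568 m^3

6.568


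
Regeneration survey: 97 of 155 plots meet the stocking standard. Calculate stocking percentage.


Formula: Stocking % = stocked plots / total plots * 100
Stocking = 97 / 155 * 100
Stocking = 0.6258 * 100 = 62.6%

62.6


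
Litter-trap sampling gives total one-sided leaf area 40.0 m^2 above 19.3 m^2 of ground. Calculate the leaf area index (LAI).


Formula: LAI = total leaf area / ground area  (dimensionless)
LAI = 40.0 m^2 / 19.3 m^2
LAI = 2.07

2.07


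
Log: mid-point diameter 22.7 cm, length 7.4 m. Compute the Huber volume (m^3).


Huber: V = Am * L,  Am = pi*(Dm/200)^2
Am = pi*(22.7/200)^2 = 0.040471 m^2
V = 0.040471*7.4 = 0.2995 m^3

0.2995


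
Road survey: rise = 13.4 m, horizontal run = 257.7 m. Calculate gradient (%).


Formula: Gradient = rise / run * 100
Gradient = 13.4 / 257.7 * 100 = 5.2%

5.2


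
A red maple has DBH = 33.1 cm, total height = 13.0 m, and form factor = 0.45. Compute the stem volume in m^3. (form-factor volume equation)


Formula: V = pi * (DBH/200)^2 * H * ff
Radius = DBH/200 = 33.1/200 = 0.1655 m
Radius^2 = 0.1655^2 = 0.02739025 m^2
V = pi * 0.02739025 * 13.0 * 0.45
V = 0.503 m^3

0.503


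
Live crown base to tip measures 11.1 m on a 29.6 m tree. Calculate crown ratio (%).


Formula: Crown Ratio = (Crown Length / Total Height) * 100
CR = (11.1 m / 29.6 m) * 100
CR = 0.375 * 100 = 37.5%

37.5


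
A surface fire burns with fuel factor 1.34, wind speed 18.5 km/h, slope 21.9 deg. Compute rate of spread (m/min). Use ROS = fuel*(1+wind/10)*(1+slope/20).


Formula: ROS = fuel * (1 + wind/10) * (1 + slope/20)
Wind factor = 1 + 18.5/10 = 2.85
Slope factor = 1 + 21.9/20 = 2.095
ROS = 1.34 * 2.85 * 2.095 = 8.0 m/min

8.0


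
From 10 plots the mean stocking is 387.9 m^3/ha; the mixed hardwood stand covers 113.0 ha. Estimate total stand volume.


Formula: Total Volume = Mean Volume per ha * Total Area
Total Volume = 387.9 m^3/ha * 113.0 ha
Total Volume = 43833 m^3

43833


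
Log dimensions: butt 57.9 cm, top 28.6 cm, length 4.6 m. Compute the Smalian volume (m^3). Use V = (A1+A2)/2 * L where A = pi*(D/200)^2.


Smalian: V = (A1 + A2)/2 * L,  A = pi*(D/200)^2
A1 = pi*(57.9/200)^2 = 0.263298 m^2
A2 = pi*(28.6/200)^2 = 0.064242 m^2
V = (0.263298+0.064242)/2*4.6 = 0.7533 m^3

0.7533


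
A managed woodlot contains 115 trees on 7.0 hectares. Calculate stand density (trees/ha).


Formula: Stand Density = N_trees / Area_ha
Density = 115 trees / 7.0 ha
Density = 16 trees/ha

16


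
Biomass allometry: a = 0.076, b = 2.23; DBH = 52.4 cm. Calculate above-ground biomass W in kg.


Formula: W = a * DBH^b  (allometric power law)
DBH^b = 52.4^2.23 = 6825.0961
W = 0.076 * 6825.0961 = 518.7 kg

518.7


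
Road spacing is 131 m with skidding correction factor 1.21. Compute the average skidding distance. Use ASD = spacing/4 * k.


Formula: ASD = (spacing / 4) * correction
Uncorrected distance = spacing / 4 = 131 / 4 = 32.75 m
ASD = 32.75 * 1.21 = 40 m

40


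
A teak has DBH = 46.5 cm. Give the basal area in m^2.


Formula: BA = pi * (DBH/2)^2 / 10000  (cm^2 to m^2)
Radius = DBH/2 = 46.5/2 = 23.25 cm
BA = pi * 23.25^2 / 10000
   = 1698.2272 cm^2 / 10000
   = 0.1698 m^2

0.1698


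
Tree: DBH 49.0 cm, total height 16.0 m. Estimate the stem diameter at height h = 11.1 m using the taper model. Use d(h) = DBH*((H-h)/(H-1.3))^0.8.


Taper: d(h) = DBH * ((H - h) / (H - 1.3))^0.8
Numerator = H - h = 16.0 - 11.1 = 4.9 m
Denominator = H - 1.3 = 16.0 - 1.3 = 14.7 m
Ratio = 4.9 / 14.7 = 0.33333
d = 49.0 * 0.33333^0.8 = 20.3 cm

20.3


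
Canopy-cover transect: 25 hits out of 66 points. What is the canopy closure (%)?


Formula: Canopy closure = covered points / total points * 100
Closure = 25 / 66 * 100
Closure = 0.3788 * 100 = 37.9%

37.9


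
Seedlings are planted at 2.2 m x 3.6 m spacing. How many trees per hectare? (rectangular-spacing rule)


Formula: TPH = 10000 m^2/ha / (spacing_x * spacing_y)
Area per tree = 2.2 m * 3.6 m = 7.92 m^2
TPH = 10000 / 7.92 = 1263 trees/ha

1263


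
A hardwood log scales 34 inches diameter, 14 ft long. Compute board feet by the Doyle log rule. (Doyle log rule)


Doyle: BF = (D - 4)^2 * L / 16
Adjusted diameter = 34 - 4 = 30 in
(D-4)^2 = 30^2 = 900
BF = 900 * 14 / 16 = 788 BF

788


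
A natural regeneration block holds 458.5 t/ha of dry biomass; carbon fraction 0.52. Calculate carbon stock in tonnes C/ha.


Formula: Carbon Stock = Biomass * Carbon Fraction
C = 458.5 t/ha * 0.52
C = 238.4 t C/ha

238.4


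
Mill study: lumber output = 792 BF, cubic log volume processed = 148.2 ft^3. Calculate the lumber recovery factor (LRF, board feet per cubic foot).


Formula: LRF = Lumber Output (BF) / Log Input (ft^3)
LRF = 792 BF / 148.2 ft^3
LRF = 5.34 BF/ft^3

5.34


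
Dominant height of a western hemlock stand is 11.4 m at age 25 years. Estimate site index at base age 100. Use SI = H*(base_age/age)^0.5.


Formula: SI = H_dom * (base_age / age)^0.5
Age ratio = 100 / 25 = 4.0
sqrt(age_ratio) = 2.0
SI = 11.4 * 2.0 = 22.8 m

22.8


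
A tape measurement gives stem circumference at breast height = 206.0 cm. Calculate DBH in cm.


Formula: DBH = C / pi
DBH = 206.0 / pi
pi = 3.14159...
DBH = 65.6 cm

65.6


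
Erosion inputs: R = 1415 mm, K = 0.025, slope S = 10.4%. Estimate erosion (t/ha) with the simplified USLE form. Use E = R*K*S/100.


Formula: E = R * K * S / 100  (simplified USLE)
R * K = 1415 * 0.025 = 35.375
E = 35.375 * 10.4 / 100 = 3.68 t/ha

3.68


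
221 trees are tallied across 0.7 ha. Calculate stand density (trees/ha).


Formula: Stand Density = N_trees / Area_ha
Density = 221 trees / 0.7 ha
Density = 316 trees/ha

316


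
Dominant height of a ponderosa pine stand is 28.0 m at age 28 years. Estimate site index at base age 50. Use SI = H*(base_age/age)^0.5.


Formula: SI = H_dom * (base_age / age)^0.5
Age ratio = 50 / 28 = 1.78571
sqrt(age_ratio) = 1.33631
SI = 28.0 * 1.33631 = 37.4 m

37.4


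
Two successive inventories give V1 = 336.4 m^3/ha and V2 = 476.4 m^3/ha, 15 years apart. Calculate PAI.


Formula: PAI = (V_T2 - V_T1) / (T2 - T1)
Volume increment = 476.4 - 336.4 = 140.0 m^3/ha
PAI = 140.0 / 15 = 9.33 m^3/ha/year

9.33


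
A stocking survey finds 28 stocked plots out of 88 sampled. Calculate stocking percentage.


Formula: Stocking % = stocked plots / total plots * 100
Stocking = 28 / 88 * 100
Stocking = 0.3182 * 100 = 31.8%

31.8


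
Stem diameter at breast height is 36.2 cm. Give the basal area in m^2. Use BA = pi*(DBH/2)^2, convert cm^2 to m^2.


Formula: BA = pi * (DBH/2)^2 / 10000  (cm^2 to m^2)
Radius = DBH/2 = 36.2/2 = 18.1 cm
BA = pi * 18.1^2 / 10000
   = 1029.2172 cm^2 / 10000
   = 0.1029 m^2

0.1029


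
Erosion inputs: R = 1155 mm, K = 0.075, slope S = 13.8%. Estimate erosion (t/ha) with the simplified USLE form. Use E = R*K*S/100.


Formula: E = R * K * S / 100  (simplified USLE)
R * K = 1155 * 0.075 = 86.625
E = 86.625 * 13.8 / 100 = 11.95 t/ha

11.95


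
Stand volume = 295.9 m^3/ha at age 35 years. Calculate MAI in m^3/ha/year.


Formula: MAI = Total Volume / Stand Age
MAI = 295.9 m^3/ha / 35 years
MAI = 8.45 m^3/ha/year

8.45


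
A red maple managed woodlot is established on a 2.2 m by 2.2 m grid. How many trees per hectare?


Formula: TPH = 10000 m^2/ha / (spacing_x * spacing_y)
Area per tree = 2.2 m * 2.2 m = 4.84 m^2
TPH = 10000 / 4.84 = 2066 trees/ha

2066


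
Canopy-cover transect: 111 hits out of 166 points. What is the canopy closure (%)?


Formula: Canopy closure = covered points / total points * 100
Closure = 111 / 166 * 100
Closure = 0.6687 * 100 = 66.9%

66.9


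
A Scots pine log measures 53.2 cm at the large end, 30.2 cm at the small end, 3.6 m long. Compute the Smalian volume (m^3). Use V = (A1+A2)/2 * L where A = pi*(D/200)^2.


Smalian: V = (A1 + A2)/2 * L,  A = pi*(D/200)^2
A1 = pi*(53.2/200)^2 = 0.222287 m^2
A2 = pi*(30.2/200)^2 = 0.071631 m^2
V = (0.222287+0.071631)/2*3.6 = 0.5291 m^3

0.5291


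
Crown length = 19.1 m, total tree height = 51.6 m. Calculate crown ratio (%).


Formula: Crown Ratio = (Crown Length / Total Height) * 100
CR = (19.1 m / 51.6 m) * 100
CR = 0.3702 * 100 = 37.0%

37.0


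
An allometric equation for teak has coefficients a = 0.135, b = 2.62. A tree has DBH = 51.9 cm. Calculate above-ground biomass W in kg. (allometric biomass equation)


Formula: W = a * DBH^b  (allometric power law)
DBH^b = 51.9^2.62 = 31170.1202
W = 0.135 * 31170.1202 = 4208.0 kg

4208.0


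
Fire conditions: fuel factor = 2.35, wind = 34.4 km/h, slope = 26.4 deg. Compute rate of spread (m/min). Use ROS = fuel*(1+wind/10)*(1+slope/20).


Formula: ROS = fuel * (1 + wind/10) * (1 + slope/20)
Wind factor = 1 + 34.4/10 = 4.44
Slope factor = 1 + 26.4/20 = 2.32
ROS = 2.35 * 4.44 * 2.32 = 24.21 m/min

24.21


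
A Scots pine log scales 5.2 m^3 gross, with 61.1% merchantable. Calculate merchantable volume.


Formula: MV = V_total * (merchantable_pct / 100)
Merchantable fraction = 61.1% / 100 = 0.611
MV = 5.2 m^3 * 0.611 = 3.177 m^3

3.177


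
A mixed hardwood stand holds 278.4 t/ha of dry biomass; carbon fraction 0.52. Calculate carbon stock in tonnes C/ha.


Formula: Carbon Stock = Biomass * Carbon Fraction
C = 278.4 t/ha * 0.52
C = 144.8 t C/ha

144.8


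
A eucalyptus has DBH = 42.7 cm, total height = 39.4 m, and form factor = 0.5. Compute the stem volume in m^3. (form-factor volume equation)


Formula: V = pi * (DBH/200)^2 * H * ff
Radius = DBH/200 = 42.7/200 = 0.2135 m
Radius^2 = 0.2135^2 = 0.04558225 m^2
V = pi * 0.04558225 * 39.4 * 0.5
V = 2.821 m^3

2.821


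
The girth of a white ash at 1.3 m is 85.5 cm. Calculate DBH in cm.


Formula: DBH = C / pi
DBH = 85.5 / pi
pi = 3.14159...
DBH = 27.2 cm

27.2


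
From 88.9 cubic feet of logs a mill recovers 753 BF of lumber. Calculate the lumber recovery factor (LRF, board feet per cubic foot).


Formula: LRF = Lumber Output (BF) / Log Input (ft^3)
LRF = 753 BF / 88.9 ft^3
LRF = 8.47 BF/ft^3

8.47


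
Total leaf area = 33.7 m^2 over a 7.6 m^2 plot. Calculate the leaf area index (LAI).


Formula: LAI = total leaf area / ground area  (dimensionless)
LAI = 33.7 m^2 / 7.6 m^2
LAI = 4.43

4.43


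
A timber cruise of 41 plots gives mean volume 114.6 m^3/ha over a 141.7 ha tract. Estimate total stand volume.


Formula: Total Volume = Mean Volume per ha * Total Area
Total Volume = 114.6 m^3/ha * 141.7 ha
Total Volume = 16239 m^3

16239


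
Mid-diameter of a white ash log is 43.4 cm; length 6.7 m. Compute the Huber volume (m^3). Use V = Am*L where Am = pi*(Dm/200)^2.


Huber: V = Am * L,  Am = pi*(Dm/200)^2
Am = pi*(43.4/200)^2 = 0.147934 m^2
V = 0.147934*6.7 = 0.9912 m^3

0.9912


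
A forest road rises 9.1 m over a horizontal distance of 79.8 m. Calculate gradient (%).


Formula: Gradient = rise / run * 100
Gradient = 9.1 / 79.8 * 100 = 11.4%

11.4


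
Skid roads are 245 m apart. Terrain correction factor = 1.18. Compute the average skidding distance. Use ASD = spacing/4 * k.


Formula: ASD = (spacing / 4) * correction
Uncorrected distance = spacing / 4 = 245 / 4 = 61.25 m
ASD = 61.25 * 1.18 = 72 m

72


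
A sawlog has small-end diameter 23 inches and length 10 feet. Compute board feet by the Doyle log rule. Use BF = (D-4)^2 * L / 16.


Doyle: BF = (D - 4)^2 * L / 16
Adjusted diameter = 23 - 4 = 19 in
(D-4)^2 = 19^2 = 361
BF = 361 * 10 / 16 = 226 BF

226


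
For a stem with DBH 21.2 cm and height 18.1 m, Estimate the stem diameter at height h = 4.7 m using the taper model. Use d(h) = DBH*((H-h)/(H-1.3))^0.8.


Taper: d(h) = DBH * ((H - h) / (H - 1.3))^0.8
Numerator = H - h = 18.1 - 4.7 = 13.4 m
Denominator = H - 1.3 = 18.1 - 1.3 = 16.8 m
Ratio = 13.4 / 16.8 = 0.79762
d = 21.2 * 0.79762^0.8 = 17.7 cm

17.7


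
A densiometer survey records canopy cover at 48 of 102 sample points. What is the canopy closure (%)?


Formula: Canopy closure = covered points / total points * 100
Closure = 48 / 102 * 100
Closure = 0.4706 * 100 = 47.1%

47.1


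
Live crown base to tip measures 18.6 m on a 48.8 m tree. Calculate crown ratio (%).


Formula: Crown Ratio = (Crown Length / Total Height) * 100
CR = (18.6 m / 48.8 m) * 100
CR = 0.3811 * 100 = 38.1%

38.1


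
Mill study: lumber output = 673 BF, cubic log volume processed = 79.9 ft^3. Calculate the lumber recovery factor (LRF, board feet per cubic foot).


Formula: LRF = Lumber Output (BF) / Log Input (ft^3)
LRF = 673 BF / 79.9 ft^3
LRF = 8.42 BF/ft^3

8.42


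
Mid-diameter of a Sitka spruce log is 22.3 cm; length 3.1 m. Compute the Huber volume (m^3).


Huber: V = Am * L,  Am = pi*(Dm/200)^2
Am = pi*(22.3/200)^2 = 0.039057 m^2
V = 0.039057*3.1 = 0.1211 m^3

0.1211


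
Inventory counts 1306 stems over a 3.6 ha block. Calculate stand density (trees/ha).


Formula: Stand Density = N_trees / Area_ha
Density = 1306 trees / 3.6 ha
Density = 363 trees/ha

363


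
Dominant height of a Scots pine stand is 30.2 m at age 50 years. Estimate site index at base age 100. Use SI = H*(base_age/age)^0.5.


Formula: SI = H_dom * (base_age / age)^0.5
Age ratio = 100 / 50 = 2.0
sqrt(age_ratio) = 1.41421
SI = 30.2 * 1.41421 = 42.7 m

42.7


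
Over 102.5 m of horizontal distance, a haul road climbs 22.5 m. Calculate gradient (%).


Formula: Gradient = rise / run * 100
Gradient = 22.5 / 102.5 * 100 = 22.0%

22.0


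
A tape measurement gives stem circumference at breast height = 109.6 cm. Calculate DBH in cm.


Formula: DBH = C / pi
DBH = 109.6 / pi
pi = 3.14159...
DBH = 34.9 cm

34.9


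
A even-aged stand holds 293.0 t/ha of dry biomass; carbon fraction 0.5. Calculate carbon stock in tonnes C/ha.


Formula: Carbon Stock = Biomass * Carbon Fraction
C = 293.0 t/ha * 0.5
C = 146.5 t C/ha

146.5


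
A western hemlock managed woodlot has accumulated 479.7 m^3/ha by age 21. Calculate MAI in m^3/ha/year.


Formula: MAI = Total Volume / Stand Age
MAI = 479.7 m^3/ha / 21 years
MAI = 22.84 m^3/ha/year

22.84


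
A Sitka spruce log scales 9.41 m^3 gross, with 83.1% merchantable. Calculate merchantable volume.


Formula: MV = V_total * (merchantable_pct / 100)
Merchantable fraction = 83.1% / 100 = 0.831
MV = 9.41 m^3 * 0.831 = 7.82 m^3

7.82


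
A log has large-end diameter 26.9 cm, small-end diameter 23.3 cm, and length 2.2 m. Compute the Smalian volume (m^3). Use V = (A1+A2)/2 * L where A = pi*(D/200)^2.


Smalian: V = (A1 + A2)/2 * L,  A = pi*(D/200)^2
A1 = pi*(26.9/200)^2 = 0.056832 m^2
A2 = pi*(23.3/200)^2 = 0.042638 m^2
V = (0.056832+0.042638)/2*2.2 = 0.1094 m^3

0.1094


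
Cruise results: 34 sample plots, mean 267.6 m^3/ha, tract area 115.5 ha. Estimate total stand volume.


Formula: Total Volume = Mean Volume per ha * Total Area
Total Volume = 267.6 m^3/ha * 115.5 ha
Total Volume = 30908 m^3

30908


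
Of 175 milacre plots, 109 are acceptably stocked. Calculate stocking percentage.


Formula: Stocking % = stocked plots / total plots * 100
Stocking = 109 / 175 * 100
Stocking = 0.6229 * 100 = 62.3%

62.3


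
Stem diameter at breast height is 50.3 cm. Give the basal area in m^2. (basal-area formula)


Formula: BA = pi * (DBH/2)^2 / 10000  (cm^2 to m^2)
Radius = DBH/2 = 50.3/2 = 25.15 cm
BA = pi * 25.15^2 / 10000
   = 1987.128 cm^2 / 10000
   = 0.1987 m^2

0.1987


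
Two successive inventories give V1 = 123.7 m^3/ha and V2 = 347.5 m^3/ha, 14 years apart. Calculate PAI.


Formula: PAI = (V_T2 - V_T1) / (T2 - T1)
Volume increment = 347.5 - 123.7 = 223.8 m^3/ha
PAI = 223.8 / 14 = 15.99 m^3/ha/year

15.99


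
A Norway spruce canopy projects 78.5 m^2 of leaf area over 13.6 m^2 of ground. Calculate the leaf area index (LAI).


Formula: LAI = total leaf area / ground area  (dimensionless)
LAI = 78.5 m^2 / 13.6 m^2
LAI = 5.77

5.77


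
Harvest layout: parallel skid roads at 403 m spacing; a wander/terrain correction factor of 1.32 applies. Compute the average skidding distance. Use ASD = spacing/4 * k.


Formula: ASD = (spacing / 4) * correction
Uncorrected distance = spacing / 4 = 403 / 4 = 100.75 m
ASD = 100.75 * 1.32 = 133 m

133


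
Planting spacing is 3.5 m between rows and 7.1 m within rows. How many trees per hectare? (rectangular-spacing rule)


Formula: TPH = 10000 m^2/ha / (spacing_x * spacing_y)
Area per tree = 3.5 m * 7.1 m = 24.85 m^2
TPH = 10000 / 24.85 = 402 trees/ha

402


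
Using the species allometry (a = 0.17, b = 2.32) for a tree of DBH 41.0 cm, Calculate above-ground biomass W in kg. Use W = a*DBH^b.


Formula: W = a * DBH^b  (allometric power law)
DBH^b = 41.0^2.32 = 5516.4355
W = 0.17 * 5516.4355 = 937.8 kg

937.8


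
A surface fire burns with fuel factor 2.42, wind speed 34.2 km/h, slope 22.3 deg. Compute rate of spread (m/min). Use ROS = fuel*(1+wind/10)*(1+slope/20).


Formula: ROS = fuel * (1 + wind/10) * (1 + slope/20)
Wind factor = 1 + 34.2/10 = 4.42
Slope factor = 1 + 22.3/20 = 2.115
ROS = 2.42 * 4.42 * 2.115 = 22.62 m/min

22.62


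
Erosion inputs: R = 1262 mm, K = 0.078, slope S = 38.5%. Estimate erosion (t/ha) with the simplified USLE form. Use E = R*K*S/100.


Formula: E = R * K * S / 100  (simplified USLE)
R * K = 1262 * 0.078 = 98.436
E = 98.436 * 38.5 / 100 = 37.9 t/ha

37.9


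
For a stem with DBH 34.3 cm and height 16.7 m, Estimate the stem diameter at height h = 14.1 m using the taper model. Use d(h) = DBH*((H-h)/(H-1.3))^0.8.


Taper: d(h) = DBH * ((H - h) / (H - 1.3))^0.8
Numerator = H - h = 16.7 - 14.1 = 2.6 m
Denominator = H - 1.3 = 16.7 - 1.3 = 15.4 m
Ratio = 2.6 / 15.4 = 0.16883
d = 34.3 * 0.16883^0.8 = 8.3 cm

8.3


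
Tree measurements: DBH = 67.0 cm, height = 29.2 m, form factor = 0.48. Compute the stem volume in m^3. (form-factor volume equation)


Formula: V = pi * (DBH/200)^2 * H * ff
Radius = DBH/200 = 67.0/200 = 0.335 m
Radius^2 = 0.335^2 = 0.112225 m^2
V = pi * 0.112225 * 29.2 * 0.48
V = 4.942 m^3

4.942


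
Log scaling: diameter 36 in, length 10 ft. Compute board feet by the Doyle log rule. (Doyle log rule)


Doyle: BF = (D - 4)^2 * L / 16
Adjusted diameter = 36 - 4 = 32 in
(D-4)^2 = 32^2 = 1024
BF = 1024 * 10 / 16 = 640 BF

640


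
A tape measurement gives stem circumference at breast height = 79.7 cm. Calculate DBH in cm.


Formula: DBH = C / pi
DBH = 79.7 / pi
pi = 3.14159...
DBH = 25.4 cm

25.4


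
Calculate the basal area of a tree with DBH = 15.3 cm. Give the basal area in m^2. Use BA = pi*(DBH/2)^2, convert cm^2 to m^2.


Formula: BA = pi * (DBH/2)^2 / 10000  (cm^2 to m^2)
Radius = DBH/2 = 15.3/2 = 7.65 cm
BA = pi * 7.65^2 / 10000
   = 183.8539 cm^2 / 10000
   = 0.0184 m^2

0.0184


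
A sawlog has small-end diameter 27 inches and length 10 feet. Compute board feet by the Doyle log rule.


Doyle: BF = (D - 4)^2 * L / 16
Adjusted diameter = 27 - 4 = 23 in
(D-4)^2 = 23^2 = 529
BF = 529 * 10 / 16 = 331 BF

331


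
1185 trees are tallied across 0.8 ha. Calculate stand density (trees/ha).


Formula: Stand Density = N_trees / Area_ha
Density = 1185 trees / 0.8 ha
Density = 1481 trees/ha

1481


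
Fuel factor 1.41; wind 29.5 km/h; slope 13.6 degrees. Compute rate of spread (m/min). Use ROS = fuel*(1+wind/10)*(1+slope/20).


Formula: ROS = fuel * (1 + wind/10) * (1 + slope/20)
Wind factor = 1 + 29.5/10 = 3.95
Slope factor = 1 + 13.6/20 = 1.68
ROS = 1.41 * 3.95 * 1.68 = 9.36 m/min

9.36


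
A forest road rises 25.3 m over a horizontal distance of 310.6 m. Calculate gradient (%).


Formula: Gradient = rise / run * 100
Gradient = 25.3 / 310.6 * 100 = 8.1%

8.1


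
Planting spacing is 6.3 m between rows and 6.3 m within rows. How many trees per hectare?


Formula: TPH = 10000 m^2/ha / (spacing_x * spacing_y)
Area per tree = 6.3 m * 6.3 m = 39.69 m^2
TPH = 10000 / 39.69 = 252 trees/ha

252


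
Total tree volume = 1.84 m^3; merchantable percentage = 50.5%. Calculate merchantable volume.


Formula: MV = V_total * (merchantable_pct / 100)
Merchantable fraction = 50.5% / 100 = 0.505
MV = 1.84 m^3 * 0.505 = 0.929 m^3

0.929


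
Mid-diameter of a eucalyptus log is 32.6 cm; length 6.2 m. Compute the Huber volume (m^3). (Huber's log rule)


Huber: V = Am * L,  Am = pi*(Dm/200)^2
Am = pi*(32.6/200)^2 = 0.083469 m^2
V = 0.083469*6.2 = 0.5175 m^3

0.5175


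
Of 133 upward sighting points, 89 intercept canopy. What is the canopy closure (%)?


Formula: Canopy closure = covered points / total points * 100
Closure = 89 / 133 * 100
Closure = 0.6692 * 100 = 66.9%

66.9


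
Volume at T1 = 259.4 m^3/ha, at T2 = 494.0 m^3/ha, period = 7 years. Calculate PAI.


Formula: PAI = (V_T2 - V_T1) / (T2 - T1)
Volume increment = 494.0 - 259.4 = 234.6 m^3/ha
PAI = 234.6 / 7 = 33.51 m^3/ha/year

33.51


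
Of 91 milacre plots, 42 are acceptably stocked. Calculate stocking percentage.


Formula: Stocking % = stocked plots / total plots * 100
Stocking = 42 / 91 * 100
Stocking = 0.4615 * 100 = 46.2%

46.2


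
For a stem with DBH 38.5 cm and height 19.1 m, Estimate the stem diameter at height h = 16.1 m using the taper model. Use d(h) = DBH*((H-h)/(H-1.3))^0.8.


Taper: d(h) = DBH * ((H - h) / (H - 1.3))^0.8
Numerator = H - h = 19.1 - 16.1 = 3.0 m
Denominator = H - 1.3 = 19.1 - 1.3 = 17.8 m
Ratio = 3.0 / 17.8 = 0.16854
d = 38.5 * 0.16854^0.8 = 9.3 cm

9.3


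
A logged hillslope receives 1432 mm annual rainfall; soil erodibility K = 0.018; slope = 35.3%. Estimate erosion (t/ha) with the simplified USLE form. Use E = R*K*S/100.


Formula: E = R * K * S / 100  (simplified USLE)
R * K = 1432 * 0.018 = 25.776
E = 25.776 * 35.3 / 100 = 9.1 t/ha

9.1
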